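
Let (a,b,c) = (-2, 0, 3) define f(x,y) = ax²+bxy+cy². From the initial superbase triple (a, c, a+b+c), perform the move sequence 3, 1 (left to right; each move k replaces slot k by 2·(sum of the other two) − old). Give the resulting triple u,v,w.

start (-2,3,1) = (f(1,0),f(0,1),f(1,1))
replace slot 3: 2·((-2)+3) − 1 = 1 → (-2,3,1)
replace slot 1: 2·(3+1) − (-2) = 10 → (10,3,1)

10,3,1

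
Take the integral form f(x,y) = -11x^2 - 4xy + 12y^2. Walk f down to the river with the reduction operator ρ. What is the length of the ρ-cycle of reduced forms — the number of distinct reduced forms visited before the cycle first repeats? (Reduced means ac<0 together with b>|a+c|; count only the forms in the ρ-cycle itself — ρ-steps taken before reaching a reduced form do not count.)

D = 544, ⌊√D⌋ = 23
descent: ρ → (12,4,-11)  [lands on river]
river: ρ → (-11,18,5)
river: ρ → (5,22,-3)
river: ρ → (-3,20,12)
ρ-cycle length = 4 (tail of 1 descent step not counted)

4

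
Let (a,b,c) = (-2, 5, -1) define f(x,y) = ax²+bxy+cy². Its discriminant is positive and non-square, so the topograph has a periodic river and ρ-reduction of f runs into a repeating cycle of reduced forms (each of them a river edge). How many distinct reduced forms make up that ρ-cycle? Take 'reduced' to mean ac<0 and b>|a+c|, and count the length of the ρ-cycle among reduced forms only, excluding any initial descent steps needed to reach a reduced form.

D = 17, ⌊√D⌋ = 4
descent: ρ → (-1,3,2)  [lands on river]
river: ρ → (2,1,-2)
river: ρ → (-2,3,1)
river: ρ → (1,3,-2)
river: ρ → (-2,1,2)
river: ρ → (2,3,-1)
ρ-cycle length = 6 (tail of 1 descent step not counted)

6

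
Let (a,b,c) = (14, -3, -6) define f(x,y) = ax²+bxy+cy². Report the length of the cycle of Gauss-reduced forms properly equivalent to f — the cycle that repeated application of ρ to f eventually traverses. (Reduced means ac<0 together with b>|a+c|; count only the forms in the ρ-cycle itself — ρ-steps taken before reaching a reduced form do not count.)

D = 345, ⌊√D⌋ = 18
descent: ρ → (-6,15,5)  [lands on river]
river: ρ → (5,15,-6)
river: ρ → (-6,9,11)
river: ρ → (11,13,-4)
river: ρ → (-4,11,14)
river: ρ → (14,17,-1)
river: ρ → (-1,17,14)
river: ρ → (14,11,-4)
river: ρ → (-4,13,11)
river: ρ → (11,9,-6)
ρ-cycle length = 10 (tail of 1 descent step not counted)

10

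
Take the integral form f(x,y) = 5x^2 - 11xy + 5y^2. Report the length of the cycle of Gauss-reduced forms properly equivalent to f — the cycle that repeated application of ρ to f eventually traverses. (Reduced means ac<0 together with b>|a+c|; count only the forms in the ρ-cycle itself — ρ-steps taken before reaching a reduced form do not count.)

D = 21, ⌊√D⌋ = 4
descent: ρ → (5,1,-1)
descent: ρ → (-1,3,3)  [lands on river]
river: ρ → (3,3,-1)
ρ-cycle length = 2 (tail of 2 descent steps not counted)

2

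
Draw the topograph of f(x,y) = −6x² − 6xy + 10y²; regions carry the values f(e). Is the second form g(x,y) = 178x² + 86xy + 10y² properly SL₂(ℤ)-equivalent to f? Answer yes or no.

D₁ = 276, D₂ = 276
river cycle of f (length 4): (10, 6, -6), (-6, 6, 10), (10, 14, -2), (-2, 14, 10)
river cycle of g (length 4): (10, 14, -2), (-2, 14, 10), (10, 6, -6), (-6, 6, 10)
cycles coincide ⇒ equivalent

yes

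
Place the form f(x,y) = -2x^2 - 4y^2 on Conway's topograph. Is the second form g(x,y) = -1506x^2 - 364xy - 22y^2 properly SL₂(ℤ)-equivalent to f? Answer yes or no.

D₁ = -32, D₂ = -32
f is negative-definite; reduce −f:
−f: reduced (well bottom): (2,0,4) with a≤c, −a<b≤a
flip sign back: reduced form of f is (-2,0,-4)
g is negative-definite; reduce −g:
−g: flip: (1506,364,22)→(22,-364,1506)
−g: translate: b→-12 (≡-364 mod 44), so (22,-364,1506)→(22,-12,2)
−g: flip: (22,-12,2)→(2,12,22)
−g: translate: b→0 (≡12 mod 4), so (2,12,22)→(2,0,4)
−g: reduced (well bottom): (2,0,4) with a≤c, −a<b≤a
flip sign back: reduced form of g is (-2,0,-4)
reduced forms (-2, 0, -4) vs (-2, 0, -4) ⇒ equivalent

yes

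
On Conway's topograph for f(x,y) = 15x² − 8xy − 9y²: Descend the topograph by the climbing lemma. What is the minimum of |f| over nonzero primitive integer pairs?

descent: ρ → (-9,8,15)  [lands on river]
river: ρ → (15,22,-2)
river: ρ → (-2,22,15)
river: ρ → (15,8,-9)
river: ρ → (-9,10,14)
river: ρ → (14,18,-5)
river: ρ → (-5,22,6)
river: ρ → (6,14,-17)
river: ρ → (-17,20,3)
river: ρ → (3,22,-10)
river: ρ → (-10,18,7)
river: ρ → (7,24,-1)
river: ρ → (-1,24,7)
river: ρ → (7,18,-10)
river: ρ → (-10,22,3)
river: ρ → (3,20,-17)
river: ρ → (-17,14,6)
river: ρ → (6,22,-5)
river: ρ → (-5,18,14)
river: ρ → (14,10,-9)
closes: descent 1, river 20
min |a| on river = 1

1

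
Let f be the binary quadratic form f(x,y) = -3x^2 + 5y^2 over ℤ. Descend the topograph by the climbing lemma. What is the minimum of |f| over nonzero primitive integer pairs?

descent: ρ → (5,0,-3)
descent: ρ → (-3,6,2)  [lands on river]
river: ρ → (2,6,-3)
closes: descent 2, river 2
min |a| on river = 2

2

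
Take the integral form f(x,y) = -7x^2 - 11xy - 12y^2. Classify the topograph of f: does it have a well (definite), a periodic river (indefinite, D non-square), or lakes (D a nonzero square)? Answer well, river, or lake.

D = b²−4ac = (-11)² − 4·(-7)·(-12) = -215
D < 0 ⇒ definite ⇒ every region one sign ⇒ single well

well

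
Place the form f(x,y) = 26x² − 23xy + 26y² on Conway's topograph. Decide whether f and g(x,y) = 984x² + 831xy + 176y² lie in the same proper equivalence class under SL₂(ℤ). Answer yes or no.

D₁ = -2175, D₂ = -2175
f: flip: (26,-23,26)→(26,23,26)
f: reduced (well bottom): (26,23,26) with a≤c, −a<b≤a
g: flip: (984,831,176)→(176,-831,984)
g: translate: b→-127 (≡-831 mod 352), so (176,-831,984)→(176,-127,26)
g: flip: (176,-127,26)→(26,127,176)
g: translate: b→23 (≡127 mod 52), so (26,127,176)→(26,23,26)
g: reduced (well bottom): (26,23,26) with a≤c, −a<b≤a
reduced forms (26, 23, 26) vs (26, 23, 26) ⇒ equivalent

yes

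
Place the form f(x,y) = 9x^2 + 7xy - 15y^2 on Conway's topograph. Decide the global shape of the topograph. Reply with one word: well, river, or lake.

D = b²−4ac = 7² − 4·9·(-15) = 589
D > 0 non-square ⇒ indefinite ⇒ periodic river

river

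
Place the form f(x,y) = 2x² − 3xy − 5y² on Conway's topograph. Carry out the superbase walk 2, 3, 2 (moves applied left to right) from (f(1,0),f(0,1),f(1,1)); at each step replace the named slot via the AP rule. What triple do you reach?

start (2,-5,-6) = (f(1,0),f(0,1),f(1,1))
replace slot 2: 2·(2+(-6)) − (-5) = -3 → (2,-3,-6)
replace slot 3: 2·(2+(-3)) − (-6) = 4 → (2,-3,4)
replace slot 2: 2·(2+4) − (-3) = 15 → (2,15,4)

2,15,4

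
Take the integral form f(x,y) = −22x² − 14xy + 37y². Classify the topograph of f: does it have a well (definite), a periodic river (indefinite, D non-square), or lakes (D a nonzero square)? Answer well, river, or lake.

D = b²−4ac = (-14)² − 4·(-22)·37 = 3452
D > 0 non-square ⇒ indefinite ⇒ periodic river

river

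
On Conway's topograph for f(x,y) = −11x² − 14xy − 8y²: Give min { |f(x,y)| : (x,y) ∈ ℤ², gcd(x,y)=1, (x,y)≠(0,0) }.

translate: b→-8 (≡14 mod 22), so (11,14,8)→(11,-8,5)
flip: (11,-8,5)→(5,8,11)
translate: b→-2 (≡8 mod 10), so (5,8,11)→(5,-2,8)
reduced (well bottom): (5,-2,8) with a≤c, −a<b≤a
well minimum |f| = |-5| = 5 (negative-definite)

5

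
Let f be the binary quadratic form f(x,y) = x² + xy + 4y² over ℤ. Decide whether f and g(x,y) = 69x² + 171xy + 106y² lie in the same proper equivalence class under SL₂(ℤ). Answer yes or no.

D₁ = -15, D₂ = -15
f: reduced (well bottom): (1,1,4) with a≤c, −a<b≤a
g: translate: b→33 (≡171 mod 138), so (69,171,106)→(69,33,4)
g: flip: (69,33,4)→(4,-33,69)
g: translate: b→-1 (≡-33 mod 8), so (4,-33,69)→(4,-1,1)
g: flip: (4,-1,1)→(1,1,4)
g: reduced (well bottom): (1,1,4) with a≤c, −a<b≤a
reduced forms (1, 1, 4) vs (1, 1, 4) ⇒ equivalent

yes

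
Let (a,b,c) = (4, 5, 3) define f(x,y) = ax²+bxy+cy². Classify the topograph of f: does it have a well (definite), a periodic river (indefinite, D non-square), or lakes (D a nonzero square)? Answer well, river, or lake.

D = b²−4ac = 5² − 4·4·3 = -23
D < 0 ⇒ definite ⇒ every region one sign ⇒ single well

well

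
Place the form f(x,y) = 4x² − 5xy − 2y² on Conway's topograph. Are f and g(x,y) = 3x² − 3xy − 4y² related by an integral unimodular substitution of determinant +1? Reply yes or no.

D₁ = 57, D₂ = 57
river cycle of f (length 6): (-2, 5, 4), (4, 3, -3), (-3, 3, 4), (4, 5, -2), (-2, 7, 1), (1, 7, -2)
river cycle of g (length 6): (-4, 3, 3), (3, 3, -4), (-4, 5, 2), (2, 7, -1), (-1, 7, 2), (2, 5, -4)
cycles differ ⇒ inequivalent

no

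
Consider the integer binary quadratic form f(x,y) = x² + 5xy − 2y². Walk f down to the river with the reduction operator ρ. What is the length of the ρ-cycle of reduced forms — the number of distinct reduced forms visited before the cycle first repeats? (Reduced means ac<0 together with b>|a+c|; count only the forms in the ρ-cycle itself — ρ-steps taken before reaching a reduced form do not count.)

D = 33, ⌊√D⌋ = 5
river: ρ → (-2,3,3)
river: ρ → (3,3,-2)
river: ρ → (-2,5,1)
river: ρ → (1,5,-2)
ρ-cycle length = 4 (tail of 0 descent steps not counted)

4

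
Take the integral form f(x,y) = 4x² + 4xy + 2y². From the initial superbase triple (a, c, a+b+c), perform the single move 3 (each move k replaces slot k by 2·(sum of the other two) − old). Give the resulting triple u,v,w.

start (4,2,10) = (f(1,0),f(0,1),f(1,1))
replace slot 3: 2·(4+2) − 10 = 2 → (4,2,2)

4,2,2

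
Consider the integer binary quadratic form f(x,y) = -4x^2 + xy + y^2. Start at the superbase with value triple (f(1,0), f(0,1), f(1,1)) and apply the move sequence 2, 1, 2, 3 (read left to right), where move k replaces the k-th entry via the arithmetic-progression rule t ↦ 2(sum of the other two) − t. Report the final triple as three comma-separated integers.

start (-4,1,-2) = (f(1,0),f(0,1),f(1,1))
replace slot 2: 2·((-4)+(-2)) − 1 = -13 → (-4,-13,-2)
replace slot 1: 2·((-13)+(-2)) − (-4) = -26 → (-26,-13,-2)
replace slot 2: 2·((-26)+(-2)) − (-13) = -43 → (-26,-43,-2)
replace slot 3: 2·((-26)+(-43)) − (-2) = -136 → (-26,-43,-136)

-26,-43,-136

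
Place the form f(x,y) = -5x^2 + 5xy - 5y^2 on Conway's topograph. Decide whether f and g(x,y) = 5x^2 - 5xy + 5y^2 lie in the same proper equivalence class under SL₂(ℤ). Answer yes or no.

D₁ = -75, D₂ = -75
f is negative-definite; reduce −f:
−f: translate: b→5 (≡-5 mod 10), so (5,-5,5)→(5,5,5)
−f: reduced (well bottom): (5,5,5) with a≤c, −a<b≤a
flip sign back: reduced form of f is (-5,-5,-5)
g: translate: b→5 (≡-5 mod 10), so (5,-5,5)→(5,5,5)
g: reduced (well bottom): (5,5,5) with a≤c, −a<b≤a
reduced forms (-5, -5, -5) vs (5, 5, 5) ⇒ inequivalent

no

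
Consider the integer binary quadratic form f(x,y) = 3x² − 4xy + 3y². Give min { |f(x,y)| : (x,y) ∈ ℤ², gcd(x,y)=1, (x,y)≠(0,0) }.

translate: b→2 (≡-4 mod 6), so (3,-4,3)→(3,2,2)
flip: (3,2,2)→(2,-2,3)
translate: b→2 (≡-2 mod 4), so (2,-2,3)→(2,2,3)
reduced (well bottom): (2,2,3) with a≤c, −a<b≤a
well minimum = a = 2

2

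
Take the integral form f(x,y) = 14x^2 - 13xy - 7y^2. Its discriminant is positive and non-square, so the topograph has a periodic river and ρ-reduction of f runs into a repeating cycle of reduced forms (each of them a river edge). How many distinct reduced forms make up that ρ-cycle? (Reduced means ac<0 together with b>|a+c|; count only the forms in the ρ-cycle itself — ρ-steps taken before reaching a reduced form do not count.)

D = 561, ⌊√D⌋ = 23
descent: ρ → (-7,13,14)  [lands on river]
river: ρ → (14,15,-6)
river: ρ → (-6,21,5)
river: ρ → (5,19,-10)
river: ρ → (-10,21,3)
river: ρ → (3,21,-10)
river: ρ → (-10,19,5)
river: ρ → (5,21,-6)
river: ρ → (-6,15,14)
river: ρ → (14,13,-7)
river: ρ → (-7,15,12)
river: ρ → (12,9,-10)
river: ρ → (-10,11,11)
river: ρ → (11,11,-10)
river: ρ → (-10,9,12)
river: ρ → (12,15,-7)
ρ-cycle length = 16 (tail of 1 descent step not counted)

16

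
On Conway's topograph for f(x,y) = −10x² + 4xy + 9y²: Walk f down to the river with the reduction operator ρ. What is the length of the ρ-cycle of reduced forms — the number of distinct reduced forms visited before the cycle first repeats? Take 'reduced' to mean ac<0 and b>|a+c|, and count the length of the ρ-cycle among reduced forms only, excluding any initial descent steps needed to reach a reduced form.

D = 376, ⌊√D⌋ = 19
river: ρ → (9,14,-5)
river: ρ → (-5,16,6)
river: ρ → (6,8,-13)
river: ρ → (-13,18,1)
river: ρ → (1,18,-13)
river: ρ → (-13,8,6)
river: ρ → (6,16,-5)
river: ρ → (-5,14,9)
river: ρ → (9,4,-10)
river: ρ → (-10,16,3)
river: ρ → (3,14,-15)
river: ρ → (-15,16,2)
river: ρ → (2,16,-15)
river: ρ → (-15,14,3)
river: ρ → (3,16,-10)
river: ρ → (-10,4,9)
ρ-cycle length = 16 (tail of 0 descent steps not counted)

16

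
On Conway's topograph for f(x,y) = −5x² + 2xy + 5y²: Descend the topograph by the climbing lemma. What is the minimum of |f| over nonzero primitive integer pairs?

river: ρ → (5,8,-2)
river: ρ → (-2,8,5)
river: ρ → (5,2,-5)
river: ρ → (-5,8,2)
river: ρ → (2,8,-5)
river: ρ → (-5,2,5)
closes: descent 0, river 6
min |a| on river = 2

2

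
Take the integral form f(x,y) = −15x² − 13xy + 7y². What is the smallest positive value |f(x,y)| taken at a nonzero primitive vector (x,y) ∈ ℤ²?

descent: ρ → (7,13,-15)  [lands on river]
river: ρ → (-15,17,5)
river: ρ → (5,23,-3)
river: ρ → (-3,19,19)
river: ρ → (19,19,-3)
river: ρ → (-3,23,5)
river: ρ → (5,17,-15)
river: ρ → (-15,13,7)
river: ρ → (7,15,-13)
river: ρ → (-13,11,9)
river: ρ → (9,7,-15)
river: ρ → (-15,23,1)
river: ρ → (1,23,-15)
river: ρ → (-15,7,9)
river: ρ → (9,11,-13)
river: ρ → (-13,15,7)
closes: descent 1, river 16
min |a| on river = 1

1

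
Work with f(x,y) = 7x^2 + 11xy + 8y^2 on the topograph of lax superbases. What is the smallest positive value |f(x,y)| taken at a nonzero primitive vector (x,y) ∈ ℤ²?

translate: b→-3 (≡11 mod 14), so (7,11,8)→(7,-3,4)
flip: (7,-3,4)→(4,3,7)
reduced (well bottom): (4,3,7) with a≤c, −a<b≤a
well minimum = a = 4

4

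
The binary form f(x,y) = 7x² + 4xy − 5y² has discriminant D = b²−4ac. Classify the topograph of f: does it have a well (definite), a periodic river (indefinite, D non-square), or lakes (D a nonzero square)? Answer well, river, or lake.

D = b²−4ac = 4² − 4·7·(-5) = 156
D > 0 non-square ⇒ indefinite ⇒ periodic river

river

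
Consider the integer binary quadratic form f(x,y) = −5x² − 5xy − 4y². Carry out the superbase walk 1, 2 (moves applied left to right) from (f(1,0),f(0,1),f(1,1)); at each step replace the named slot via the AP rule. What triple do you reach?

start (-5,-4,-14) = (f(1,0),f(0,1),f(1,1))
replace slot 1: 2·((-4)+(-14)) − (-5) = -31 → (-31,-4,-14)
replace slot 2: 2·((-31)+(-14)) − (-4) = -86 → (-31,-86,-14)

-31,-86,-14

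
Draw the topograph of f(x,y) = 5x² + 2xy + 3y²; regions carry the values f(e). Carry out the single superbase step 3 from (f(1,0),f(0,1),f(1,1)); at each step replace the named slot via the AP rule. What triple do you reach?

start (5,3,10) = (f(1,0),f(0,1),f(1,1))
replace slot 3: 2·(5+3) − 10 = 6 → (5,3,6)

5,3,6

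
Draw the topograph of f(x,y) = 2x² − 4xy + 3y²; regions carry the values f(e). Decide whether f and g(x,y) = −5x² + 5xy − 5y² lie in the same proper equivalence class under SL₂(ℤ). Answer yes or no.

D₁ = -8, D₂ = -75
discriminants differ ⇒ not SL₂(ℤ)-equivalent

no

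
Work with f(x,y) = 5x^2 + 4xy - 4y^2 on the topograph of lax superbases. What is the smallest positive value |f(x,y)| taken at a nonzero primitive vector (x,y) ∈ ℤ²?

river: ρ → (-4,4,5)
river: ρ → (5,6,-3)
river: ρ → (-3,6,5)
river: ρ → (5,4,-4)
closes: descent 0, river 4
min |a| on river = 3

3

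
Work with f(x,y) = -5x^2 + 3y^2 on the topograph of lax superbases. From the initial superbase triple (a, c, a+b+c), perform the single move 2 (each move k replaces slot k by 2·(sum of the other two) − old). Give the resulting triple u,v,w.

start (-5,3,-2) = (f(1,0),f(0,1),f(1,1))
replace slot 2: 2·((-5)+(-2)) − 3 = -17 → (-5,-17,-2)

-5,-17,-2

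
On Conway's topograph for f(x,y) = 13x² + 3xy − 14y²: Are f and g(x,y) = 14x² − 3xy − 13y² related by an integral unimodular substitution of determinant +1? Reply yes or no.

D₁ = 737, D₂ = 737
river cycle of f (length 18): (-14, 25, 2), (2, 27, -1), (-1, 27, 2), (2, 25, -14), (-14, 3, 13), (13, 23, -4), (-4, 25, 7), (7, 17, -16), (-16, 15, 8), (8, 17, -14), … (8 more)
river cycle of g (length 18): (-13, 3, 14), (14, 25, -2), (-2, 27, 1), (1, 27, -2), (-2, 25, 14), (14, 3, -13), (-13, 23, 4), (4, 25, -7), (-7, 17, 16), (16, 15, -8), … (8 more)
cycles differ ⇒ inequivalent

no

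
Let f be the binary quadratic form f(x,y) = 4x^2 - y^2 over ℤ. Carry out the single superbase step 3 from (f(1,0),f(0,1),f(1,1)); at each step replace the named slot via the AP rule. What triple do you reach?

start (4,-1,3) = (f(1,0),f(0,1),f(1,1))
replace slot 3: 2·(4+(-1)) − 3 = 3 → (4,-1,3)

4,-1,3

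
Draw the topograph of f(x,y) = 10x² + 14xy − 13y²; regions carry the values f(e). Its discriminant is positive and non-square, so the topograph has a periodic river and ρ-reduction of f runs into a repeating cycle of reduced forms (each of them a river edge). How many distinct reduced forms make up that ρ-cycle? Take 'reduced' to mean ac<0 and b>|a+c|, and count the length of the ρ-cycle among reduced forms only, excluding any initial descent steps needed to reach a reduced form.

D = 716, ⌊√D⌋ = 26
river: ρ → (-13,12,11)
river: ρ → (11,10,-14)
river: ρ → (-14,18,7)
river: ρ → (7,24,-5)
river: ρ → (-5,26,2)
river: ρ → (2,26,-5)
river: ρ → (-5,24,7)
river: ρ → (7,18,-14)
river: ρ → (-14,10,11)
river: ρ → (11,12,-13)
river: ρ → (-13,14,10)
river: ρ → (10,26,-1)
river: ρ → (-1,26,10)
river: ρ → (10,14,-13)
ρ-cycle length = 14 (tail of 0 descent steps not counted)

14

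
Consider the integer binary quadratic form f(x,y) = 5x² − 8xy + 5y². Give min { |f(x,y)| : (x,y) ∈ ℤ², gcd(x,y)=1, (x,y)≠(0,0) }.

translate: b→2 (≡-8 mod 10), so (5,-8,5)→(5,2,2)
flip: (5,2,2)→(2,-2,5)
translate: b→2 (≡-2 mod 4), so (2,-2,5)→(2,2,5)
reduced (well bottom): (2,2,5) with a≤c, −a<b≤a
well minimum = a = 2

2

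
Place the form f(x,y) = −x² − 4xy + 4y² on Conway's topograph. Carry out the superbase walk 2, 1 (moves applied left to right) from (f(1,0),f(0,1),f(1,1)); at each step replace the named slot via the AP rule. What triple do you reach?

start (-1,4,-1) = (f(1,0),f(0,1),f(1,1))
replace slot 2: 2·((-1)+(-1)) − 4 = -8 → (-1,-8,-1)
replace slot 1: 2·((-8)+(-1)) − (-1) = -17 → (-17,-8,-1)

-17,-8,-1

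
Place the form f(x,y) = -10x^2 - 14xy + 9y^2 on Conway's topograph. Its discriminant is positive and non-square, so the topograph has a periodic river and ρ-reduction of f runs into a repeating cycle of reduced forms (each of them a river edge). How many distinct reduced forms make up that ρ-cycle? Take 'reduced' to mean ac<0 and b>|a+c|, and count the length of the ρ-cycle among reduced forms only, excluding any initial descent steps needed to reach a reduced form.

D = 556, ⌊√D⌋ = 23
descent: ρ → (9,14,-10)  [lands on river]
river: ρ → (-10,6,13)
river: ρ → (13,20,-3)
river: ρ → (-3,22,6)
river: ρ → (6,14,-15)
river: ρ → (-15,16,5)
river: ρ → (5,14,-18)
river: ρ → (-18,22,1)
river: ρ → (1,22,-18)
river: ρ → (-18,14,5)
river: ρ → (5,16,-15)
river: ρ → (-15,14,6)
river: ρ → (6,22,-3)
river: ρ → (-3,20,13)
river: ρ → (13,6,-10)
river: ρ → (-10,14,9)
river: ρ → (9,22,-2)
river: ρ → (-2,22,9)
ρ-cycle length = 18 (tail of 1 descent step not counted)

18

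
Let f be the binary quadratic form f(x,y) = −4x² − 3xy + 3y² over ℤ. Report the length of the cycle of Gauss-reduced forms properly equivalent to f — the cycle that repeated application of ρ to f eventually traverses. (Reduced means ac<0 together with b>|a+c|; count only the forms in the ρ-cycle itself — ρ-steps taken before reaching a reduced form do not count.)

D = 57, ⌊√D⌋ = 7
descent: ρ → (3,3,-4)  [lands on river]
river: ρ → (-4,5,2)
river: ρ → (2,7,-1)
river: ρ → (-1,7,2)
river: ρ → (2,5,-4)
river: ρ → (-4,3,3)
ρ-cycle length = 6 (tail of 1 descent step not counted)

6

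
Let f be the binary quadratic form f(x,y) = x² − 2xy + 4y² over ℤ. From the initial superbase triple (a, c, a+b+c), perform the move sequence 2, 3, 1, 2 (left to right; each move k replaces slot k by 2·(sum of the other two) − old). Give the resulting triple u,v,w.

start (1,4,3) = (f(1,0),f(0,1),f(1,1))
replace slot 2: 2·(1+3) − 4 = 4 → (1,4,3)
replace slot 3: 2·(1+4) − 3 = 7 → (1,4,7)
replace slot 1: 2·(4+7) − 1 = 21 → (21,4,7)
replace slot 2: 2·(21+7) − 4 = 52 → (21,52,7)

21,52,7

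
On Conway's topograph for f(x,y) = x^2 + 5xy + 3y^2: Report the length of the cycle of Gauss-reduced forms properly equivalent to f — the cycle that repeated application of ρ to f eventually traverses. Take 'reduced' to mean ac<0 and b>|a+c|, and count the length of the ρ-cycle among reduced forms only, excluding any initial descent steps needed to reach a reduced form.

D = 13, ⌊√D⌋ = 3
descent: ρ → (3,1,-1)
descent: ρ → (-1,3,1)  [lands on river]
river: ρ → (1,3,-1)
ρ-cycle length = 2 (tail of 2 descent steps not counted)

2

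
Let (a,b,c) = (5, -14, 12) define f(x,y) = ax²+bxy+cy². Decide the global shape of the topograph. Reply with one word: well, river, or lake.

D = b²−4ac = (-14)² − 4·5·12 = -44
D < 0 ⇒ definite ⇒ every region one sign ⇒ single well

well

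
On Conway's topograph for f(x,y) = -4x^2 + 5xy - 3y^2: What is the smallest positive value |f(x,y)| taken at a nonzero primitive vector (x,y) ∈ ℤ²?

translate: b→3 (≡-5 mod 8), so (4,-5,3)→(4,3,2)
flip: (4,3,2)→(2,-3,4)
translate: b→1 (≡-3 mod 4), so (2,-3,4)→(2,1,3)
reduced (well bottom): (2,1,3) with a≤c, −a<b≤a
well minimum |f| = |-2| = 2 (negative-definite)

2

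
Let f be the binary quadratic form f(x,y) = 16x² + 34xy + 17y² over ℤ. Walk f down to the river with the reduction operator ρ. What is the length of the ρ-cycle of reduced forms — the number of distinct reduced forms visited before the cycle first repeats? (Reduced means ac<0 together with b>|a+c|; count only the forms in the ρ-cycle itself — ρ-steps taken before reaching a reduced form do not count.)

D = 68, ⌊√D⌋ = 8
descent: ρ → (17,0,-1)
descent: ρ → (-1,8,1)  [lands on river]
river: ρ → (1,8,-1)
ρ-cycle length = 2 (tail of 2 descent steps not counted)

2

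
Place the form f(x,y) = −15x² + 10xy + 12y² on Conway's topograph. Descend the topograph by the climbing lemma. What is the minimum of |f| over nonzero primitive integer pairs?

river: ρ → (12,14,-13)
river: ρ → (-13,12,13)
river: ρ → (13,14,-12)
river: ρ → (-12,10,15)
river: ρ → (15,20,-7)
river: ρ → (-7,22,12)
river: ρ → (12,26,-3)
river: ρ → (-3,28,3)
river: ρ → (3,26,-12)
river: ρ → (-12,22,7)
river: ρ → (7,20,-15)
river: ρ → (-15,10,12)
closes: descent 0, river 12
min |a| on river = 3

3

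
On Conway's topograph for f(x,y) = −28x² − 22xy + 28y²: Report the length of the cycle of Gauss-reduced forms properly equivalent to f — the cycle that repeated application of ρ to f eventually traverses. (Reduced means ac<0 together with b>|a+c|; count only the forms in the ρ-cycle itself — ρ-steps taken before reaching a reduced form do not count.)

D = 3620, ⌊√D⌋ = 60
descent: ρ → (28,22,-28)  [lands on river]
river: ρ → (-28,34,22)
river: ρ → (22,54,-8)
river: ρ → (-8,58,8)
river: ρ → (8,54,-22)
river: ρ → (-22,34,28)
ρ-cycle length = 6 (tail of 1 descent step not counted)

6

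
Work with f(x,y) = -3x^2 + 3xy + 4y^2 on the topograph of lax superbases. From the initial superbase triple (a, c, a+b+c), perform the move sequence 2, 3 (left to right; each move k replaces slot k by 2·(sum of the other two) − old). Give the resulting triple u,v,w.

start (-3,4,4) = (f(1,0),f(0,1),f(1,1))
replace slot 2: 2·((-3)+4) − 4 = -2 → (-3,-2,4)
replace slot 3: 2·((-3)+(-2)) − 4 = -14 → (-3,-2,-14)

-3,-2,-14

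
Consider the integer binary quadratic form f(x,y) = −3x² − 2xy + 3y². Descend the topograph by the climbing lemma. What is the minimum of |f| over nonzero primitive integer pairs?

descent: ρ → (3,2,-3)  [lands on river]
river: ρ → (-3,4,2)
river: ρ → (2,4,-3)
river: ρ → (-3,2,3)
river: ρ → (3,4,-2)
river: ρ → (-2,4,3)
closes: descent 1, river 6
min |a| on river = 2

2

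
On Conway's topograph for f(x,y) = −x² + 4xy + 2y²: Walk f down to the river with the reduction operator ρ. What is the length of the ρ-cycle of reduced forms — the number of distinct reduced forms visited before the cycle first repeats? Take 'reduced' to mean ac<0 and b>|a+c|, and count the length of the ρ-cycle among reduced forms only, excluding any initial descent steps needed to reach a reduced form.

D = 24, ⌊√D⌋ = 4
river: ρ → (2,4,-1)
river: ρ → (-1,4,2)
ρ-cycle length = 2 (tail of 0 descent steps not counted)

2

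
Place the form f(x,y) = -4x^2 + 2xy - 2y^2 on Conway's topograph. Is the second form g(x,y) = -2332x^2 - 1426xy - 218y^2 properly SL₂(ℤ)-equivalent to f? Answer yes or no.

D₁ = -28, D₂ = -28
f is negative-definite; reduce −f:
−f: flip: (4,-2,2)→(2,2,4)
−f: reduced (well bottom): (2,2,4) with a≤c, −a<b≤a
flip sign back: reduced form of f is (-2,-2,-4)
g is negative-definite; reduce −g:
−g: flip: (2332,1426,218)→(218,-1426,2332)
−g: translate: b→-118 (≡-1426 mod 436), so (218,-1426,2332)→(218,-118,16)
−g: flip: (218,-118,16)→(16,118,218)
−g: translate: b→-10 (≡118 mod 32), so (16,118,218)→(16,-10,2)
−g: flip: (16,-10,2)→(2,10,16)
−g: translate: b→2 (≡10 mod 4), so (2,10,16)→(2,2,4)
−g: reduced (well bottom): (2,2,4) with a≤c, −a<b≤a
flip sign back: reduced form of g is (-2,-2,-4)
reduced forms (-2, -2, -4) vs (-2, -2, -4) ⇒ equivalent

yes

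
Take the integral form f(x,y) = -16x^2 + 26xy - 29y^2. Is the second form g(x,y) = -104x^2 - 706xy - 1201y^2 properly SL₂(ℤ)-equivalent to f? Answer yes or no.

D₁ = -1180, D₂ = -1180
f is negative-definite; reduce −f:
−f: translate: b→6 (≡-26 mod 32), so (16,-26,29)→(16,6,19)
−f: reduced (well bottom): (16,6,19) with a≤c, −a<b≤a
flip sign back: reduced form of f is (-16,-6,-19)
g is negative-definite; reduce −g:
−g: translate: b→82 (≡706 mod 208), so (104,706,1201)→(104,82,19)
−g: flip: (104,82,19)→(19,-82,104)
−g: translate: b→-6 (≡-82 mod 38), so (19,-82,104)→(19,-6,16)
−g: flip: (19,-6,16)→(16,6,19)
−g: reduced (well bottom): (16,6,19) with a≤c, −a<b≤a
flip sign back: reduced form of g is (-16,-6,-19)
reduced forms (-16, -6, -19) vs (-16, -6, -19) ⇒ equivalent

yes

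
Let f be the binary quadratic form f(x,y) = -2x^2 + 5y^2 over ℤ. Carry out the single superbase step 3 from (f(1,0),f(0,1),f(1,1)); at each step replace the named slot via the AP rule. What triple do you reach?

start (-2,5,3) = (f(1,0),f(0,1),f(1,1))
replace slot 3: 2·((-2)+5) − 3 = 3 → (-2,5,3)

-2,5,3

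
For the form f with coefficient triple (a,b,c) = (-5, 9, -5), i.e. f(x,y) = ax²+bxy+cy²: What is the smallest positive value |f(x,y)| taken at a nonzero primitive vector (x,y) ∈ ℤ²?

translate: b→1 (≡-9 mod 10), so (5,-9,5)→(5,1,1)
flip: (5,1,1)→(1,-1,5)
translate: b→1 (≡-1 mod 2), so (1,-1,5)→(1,1,5)
reduced (well bottom): (1,1,5) with a≤c, −a<b≤a
well minimum |f| = |-1| = 1 (negative-definite)

1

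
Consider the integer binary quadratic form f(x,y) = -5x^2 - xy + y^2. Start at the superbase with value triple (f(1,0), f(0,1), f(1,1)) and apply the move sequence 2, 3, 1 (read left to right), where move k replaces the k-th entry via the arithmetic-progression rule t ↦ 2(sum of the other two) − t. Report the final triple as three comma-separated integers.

start (-5,1,-5) = (f(1,0),f(0,1),f(1,1))
replace slot 2: 2·((-5)+(-5)) − 1 = -21 → (-5,-21,-5)
replace slot 3: 2·((-5)+(-21)) − (-5) = -47 → (-5,-21,-47)
replace slot 1: 2·((-21)+(-47)) − (-5) = -131 → (-131,-21,-47)

-131,-21,-47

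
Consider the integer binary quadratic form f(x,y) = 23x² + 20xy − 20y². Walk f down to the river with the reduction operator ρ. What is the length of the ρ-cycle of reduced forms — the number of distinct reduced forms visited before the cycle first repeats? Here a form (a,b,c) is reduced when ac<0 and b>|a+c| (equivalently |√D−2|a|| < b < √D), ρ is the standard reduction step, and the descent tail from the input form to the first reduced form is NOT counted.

D = 2240, ⌊√D⌋ = 47
river: ρ → (-20,20,23)
river: ρ → (23,26,-17)
river: ρ → (-17,42,7)
river: ρ → (7,42,-17)
river: ρ → (-17,26,23)
river: ρ → (23,20,-20)
ρ-cycle length = 6 (tail of 0 descent steps not counted)

6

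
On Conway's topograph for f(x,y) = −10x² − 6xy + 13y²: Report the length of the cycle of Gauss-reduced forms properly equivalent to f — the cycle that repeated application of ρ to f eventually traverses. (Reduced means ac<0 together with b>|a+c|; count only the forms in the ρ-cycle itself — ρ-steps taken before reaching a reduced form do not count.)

D = 556, ⌊√D⌋ = 23
descent: ρ → (13,6,-10)  [lands on river]
river: ρ → (-10,14,9)
river: ρ → (9,22,-2)
river: ρ → (-2,22,9)
river: ρ → (9,14,-10)
river: ρ → (-10,6,13)
river: ρ → (13,20,-3)
river: ρ → (-3,22,6)
river: ρ → (6,14,-15)
river: ρ → (-15,16,5)
river: ρ → (5,14,-18)
river: ρ → (-18,22,1)
river: ρ → (1,22,-18)
river: ρ → (-18,14,5)
river: ρ → (5,16,-15)
river: ρ → (-15,14,6)
river: ρ → (6,22,-3)
river: ρ → (-3,20,13)
ρ-cycle length = 18 (tail of 1 descent step not counted)

18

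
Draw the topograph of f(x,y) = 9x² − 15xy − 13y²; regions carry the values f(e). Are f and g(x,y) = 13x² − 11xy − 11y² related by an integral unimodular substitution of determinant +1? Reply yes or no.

D₁ = 693, D₂ = 693
river cycle of f (length 6): (-13, 15, 9), (9, 21, -7), (-7, 21, 9), (9, 15, -13), (-13, 11, 11), (11, 11, -13)
river cycle of g (length 6): (-11, 11, 13), (13, 15, -9), (-9, 21, 7), (7, 21, -9), (-9, 15, 13), (13, 11, -11)
cycles differ ⇒ inequivalent

no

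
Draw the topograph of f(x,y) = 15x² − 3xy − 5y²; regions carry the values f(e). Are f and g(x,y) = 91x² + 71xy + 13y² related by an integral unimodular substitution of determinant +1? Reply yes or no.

D₁ = 309, D₂ = 309
river cycle of f (length 6): (-5, 13, 7), (7, 15, -3), (-3, 15, 7), (7, 13, -5), (-5, 17, 1), (1, 17, -5)
river cycle of g (length 6): (-5, 13, 7), (7, 15, -3), (-3, 15, 7), (7, 13, -5), (-5, 17, 1), (1, 17, -5)
cycles coincide ⇒ equivalent

yes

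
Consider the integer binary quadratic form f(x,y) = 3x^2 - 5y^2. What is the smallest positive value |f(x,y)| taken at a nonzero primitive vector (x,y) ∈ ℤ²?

descent: ρ → (-5,0,3)
descent: ρ → (3,6,-2)  [lands on river]
river: ρ → (-2,6,3)
closes: descent 2, river 2
min |a| on river = 2

2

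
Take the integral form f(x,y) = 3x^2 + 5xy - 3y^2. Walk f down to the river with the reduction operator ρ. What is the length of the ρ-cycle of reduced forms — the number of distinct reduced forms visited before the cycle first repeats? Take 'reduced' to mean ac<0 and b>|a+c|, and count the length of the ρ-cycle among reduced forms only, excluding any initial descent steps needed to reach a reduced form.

D = 61, ⌊√D⌋ = 7
river: ρ → (-3,7,1)
river: ρ → (1,7,-3)
river: ρ → (-3,5,3)
river: ρ → (3,7,-1)
river: ρ → (-1,7,3)
river: ρ → (3,5,-3)
ρ-cycle length = 6 (tail of 0 descent steps not counted)

6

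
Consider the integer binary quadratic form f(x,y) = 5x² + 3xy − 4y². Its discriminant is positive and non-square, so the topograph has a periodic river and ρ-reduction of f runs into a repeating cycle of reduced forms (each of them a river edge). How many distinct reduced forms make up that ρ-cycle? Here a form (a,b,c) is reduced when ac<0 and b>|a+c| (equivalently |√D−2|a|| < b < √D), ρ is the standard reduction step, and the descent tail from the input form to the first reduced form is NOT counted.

D = 89, ⌊√D⌋ = 9
river: ρ → (-4,5,4)
river: ρ → (4,3,-5)
river: ρ → (-5,7,2)
river: ρ → (2,9,-1)
river: ρ → (-1,9,2)
river: ρ → (2,7,-5)
river: ρ → (-5,3,4)
river: ρ → (4,5,-4)
river: ρ → (-4,3,5)
river: ρ → (5,7,-2)
river: ρ → (-2,9,1)
river: ρ → (1,9,-2)
river: ρ → (-2,7,5)
river: ρ → (5,3,-4)
ρ-cycle length = 14 (tail of 0 descent steps not counted)

14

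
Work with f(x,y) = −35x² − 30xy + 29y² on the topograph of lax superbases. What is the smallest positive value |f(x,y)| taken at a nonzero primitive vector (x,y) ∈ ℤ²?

descent: ρ → (29,30,-35)  [lands on river]
river: ρ → (-35,40,24)
river: ρ → (24,56,-19)
river: ρ → (-19,58,21)
river: ρ → (21,68,-4)
river: ρ → (-4,68,21)
river: ρ → (21,58,-19)
river: ρ → (-19,56,24)
river: ρ → (24,40,-35)
river: ρ → (-35,30,29)
river: ρ → (29,28,-36)
river: ρ → (-36,44,21)
river: ρ → (21,40,-40)
river: ρ → (-40,40,21)
river: ρ → (21,44,-36)
river: ρ → (-36,28,29)
closes: descent 1, river 16
min |a| on river = 4

4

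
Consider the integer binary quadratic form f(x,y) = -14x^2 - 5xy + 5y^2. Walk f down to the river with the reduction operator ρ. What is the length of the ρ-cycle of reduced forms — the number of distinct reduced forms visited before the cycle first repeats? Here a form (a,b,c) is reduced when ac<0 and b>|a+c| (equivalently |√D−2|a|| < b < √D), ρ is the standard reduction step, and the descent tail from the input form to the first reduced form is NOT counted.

D = 305, ⌊√D⌋ = 17
descent: ρ → (5,15,-4)  [lands on river]
river: ρ → (-4,17,1)
river: ρ → (1,17,-4)
river: ρ → (-4,15,5)
ρ-cycle length = 4 (tail of 1 descent step not counted)

4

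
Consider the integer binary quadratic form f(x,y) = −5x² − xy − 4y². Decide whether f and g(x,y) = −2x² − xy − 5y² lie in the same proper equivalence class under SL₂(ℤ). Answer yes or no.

D₁ = -79, D₂ = -39
discriminants differ ⇒ not SL₂(ℤ)-equivalent

no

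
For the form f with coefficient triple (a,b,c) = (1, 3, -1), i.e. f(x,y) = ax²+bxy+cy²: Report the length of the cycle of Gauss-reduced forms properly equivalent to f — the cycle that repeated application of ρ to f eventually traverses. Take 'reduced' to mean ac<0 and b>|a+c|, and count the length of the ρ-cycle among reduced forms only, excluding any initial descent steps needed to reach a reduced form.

D = 13, ⌊√D⌋ = 3
river: ρ → (-1,3,1)
river: ρ → (1,3,-1)
ρ-cycle length = 2 (tail of 0 descent steps not counted)

2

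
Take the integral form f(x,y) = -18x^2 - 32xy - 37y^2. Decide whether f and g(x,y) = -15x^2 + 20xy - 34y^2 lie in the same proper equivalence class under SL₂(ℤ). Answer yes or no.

D₁ = -1640, D₂ = -1640
f is negative-definite; reduce −f:
−f: translate: b→-4 (≡32 mod 36), so (18,32,37)→(18,-4,23)
−f: reduced (well bottom): (18,-4,23) with a≤c, −a<b≤a
flip sign back: reduced form of f is (-18,4,-23)
g is negative-definite; reduce −g:
−g: translate: b→10 (≡-20 mod 30), so (15,-20,34)→(15,10,29)
−g: reduced (well bottom): (15,10,29) with a≤c, −a<b≤a
flip sign back: reduced form of g is (-15,-10,-29)
reduced forms (-18, 4, -23) vs (-15, -10, -29) ⇒ inequivalent

no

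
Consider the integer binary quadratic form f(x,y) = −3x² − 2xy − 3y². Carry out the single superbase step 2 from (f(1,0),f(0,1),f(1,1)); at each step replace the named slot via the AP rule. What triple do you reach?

start (-3,-3,-8) = (f(1,0),f(0,1),f(1,1))
replace slot 2: 2·((-3)+(-8)) − (-3) = -19 → (-3,-19,-8)

-3,-19,-8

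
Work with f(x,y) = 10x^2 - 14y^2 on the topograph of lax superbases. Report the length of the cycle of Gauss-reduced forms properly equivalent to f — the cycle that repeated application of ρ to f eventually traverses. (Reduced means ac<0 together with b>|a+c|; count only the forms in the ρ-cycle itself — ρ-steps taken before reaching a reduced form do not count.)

D = 560, ⌊√D⌋ = 23
descent: ρ → (-14,0,10)
descent: ρ → (10,20,-4)  [lands on river]
river: ρ → (-4,20,10)
ρ-cycle length = 2 (tail of 2 descent steps not counted)

2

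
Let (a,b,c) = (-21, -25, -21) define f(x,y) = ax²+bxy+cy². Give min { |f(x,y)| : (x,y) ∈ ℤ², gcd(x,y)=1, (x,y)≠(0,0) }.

translate: b→-17 (≡25 mod 42), so (21,25,21)→(21,-17,17)
flip: (21,-17,17)→(17,17,21)
reduced (well bottom): (17,17,21) with a≤c, −a<b≤a
well minimum |f| = |-17| = 17 (negative-definite)

17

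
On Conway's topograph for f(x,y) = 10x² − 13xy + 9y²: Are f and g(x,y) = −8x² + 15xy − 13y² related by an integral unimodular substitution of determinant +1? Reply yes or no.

D₁ = -191, D₂ = -191
f: translate: b→7 (≡-13 mod 20), so (10,-13,9)→(10,7,6)
f: flip: (10,7,6)→(6,-7,10)
f: translate: b→5 (≡-7 mod 12), so (6,-7,10)→(6,5,9)
f: reduced (well bottom): (6,5,9) with a≤c, −a<b≤a
g is negative-definite; reduce −g:
−g: translate: b→1 (≡-15 mod 16), so (8,-15,13)→(8,1,6)
−g: flip: (8,1,6)→(6,-1,8)
−g: reduced (well bottom): (6,-1,8) with a≤c, −a<b≤a
flip sign back: reduced form of g is (-6,1,-8)
reduced forms (6, 5, 9) vs (-6, 1, -8) ⇒ inequivalent

no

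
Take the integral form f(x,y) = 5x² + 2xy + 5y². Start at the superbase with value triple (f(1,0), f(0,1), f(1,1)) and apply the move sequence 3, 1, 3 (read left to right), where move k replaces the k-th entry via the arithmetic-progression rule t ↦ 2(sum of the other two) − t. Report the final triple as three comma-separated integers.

start (5,5,12) = (f(1,0),f(0,1),f(1,1))
replace slot 3: 2·(5+5) − 12 = 8 → (5,5,8)
replace slot 1: 2·(5+8) − 5 = 21 → (21,5,8)
replace slot 3: 2·(21+5) − 8 = 44 → (21,5,44)

21,5,44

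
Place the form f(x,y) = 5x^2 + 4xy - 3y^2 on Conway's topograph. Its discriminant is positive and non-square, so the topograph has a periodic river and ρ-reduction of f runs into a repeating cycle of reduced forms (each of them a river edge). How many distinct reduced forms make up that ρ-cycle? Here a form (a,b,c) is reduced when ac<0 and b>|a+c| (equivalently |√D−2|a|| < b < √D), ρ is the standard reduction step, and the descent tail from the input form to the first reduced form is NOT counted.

D = 76, ⌊√D⌋ = 8
river: ρ → (-3,8,1)
river: ρ → (1,8,-3)
river: ρ → (-3,4,5)
river: ρ → (5,6,-2)
river: ρ → (-2,6,5)
river: ρ → (5,4,-3)
ρ-cycle length = 6 (tail of 0 descent steps not counted)

6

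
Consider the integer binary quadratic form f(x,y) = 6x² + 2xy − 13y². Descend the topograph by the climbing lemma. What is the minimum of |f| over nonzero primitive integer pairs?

descent: ρ → (-13,-2,6)
descent: ρ → (6,14,-5)  [lands on river]
river: ρ → (-5,16,3)
river: ρ → (3,14,-10)
river: ρ → (-10,6,7)
river: ρ → (7,8,-9)
river: ρ → (-9,10,6)
closes: descent 2, river 6
min |a| on river = 3

3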